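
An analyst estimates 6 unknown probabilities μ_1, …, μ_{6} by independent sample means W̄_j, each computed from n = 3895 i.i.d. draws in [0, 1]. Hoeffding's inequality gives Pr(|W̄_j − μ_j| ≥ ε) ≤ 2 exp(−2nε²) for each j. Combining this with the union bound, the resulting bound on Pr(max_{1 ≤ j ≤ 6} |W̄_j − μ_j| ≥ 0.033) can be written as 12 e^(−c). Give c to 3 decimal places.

Union bound over the 6 events: Pr(max_{1 ≤ j ≤ 6} |W̄_j − μ_j| ≥ 0.033) ≤ 6·2·exp(−2nε²) = 12 exp(−2·3895·0.033²).
So c = 2·3895·0.033² = 8.4833.

8.483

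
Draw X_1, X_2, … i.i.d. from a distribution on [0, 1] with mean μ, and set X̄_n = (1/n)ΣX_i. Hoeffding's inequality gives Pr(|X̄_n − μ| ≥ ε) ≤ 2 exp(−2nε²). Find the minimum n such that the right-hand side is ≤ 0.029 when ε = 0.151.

93

Require 2·exp(−2nε²) ≤ 0.029, i.e. 2nε² ≥ ln(2/0.029) = 4.233607.
So n ≥ 4.233607 / (2·0.151²) = 92.838.
The smallest integer n is 93.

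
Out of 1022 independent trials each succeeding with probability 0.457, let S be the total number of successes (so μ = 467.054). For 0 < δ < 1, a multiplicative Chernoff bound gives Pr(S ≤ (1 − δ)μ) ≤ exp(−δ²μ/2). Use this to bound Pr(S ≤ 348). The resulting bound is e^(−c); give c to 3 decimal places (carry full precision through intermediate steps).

15.174

Write 348 = (1 − δ)μ, so δ = 1 − 348/467.054 = 0.2549041…
Then the exponent is δ²μ/2 = (μ − 348)²/(2μ) = 15.173679.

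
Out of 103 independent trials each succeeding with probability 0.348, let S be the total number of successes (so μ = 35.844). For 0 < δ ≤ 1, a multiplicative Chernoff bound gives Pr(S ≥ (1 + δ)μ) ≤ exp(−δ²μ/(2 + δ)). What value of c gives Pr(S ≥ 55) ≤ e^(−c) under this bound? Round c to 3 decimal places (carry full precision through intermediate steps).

4.039

Write 55 = (1 + δ)μ, so δ = 55/35.844 − 1 = 0.534427…
Then the exponent is δ²μ/(2 + δ) = (55 − μ)² / (μ·(2 + δ)) = 4.039368.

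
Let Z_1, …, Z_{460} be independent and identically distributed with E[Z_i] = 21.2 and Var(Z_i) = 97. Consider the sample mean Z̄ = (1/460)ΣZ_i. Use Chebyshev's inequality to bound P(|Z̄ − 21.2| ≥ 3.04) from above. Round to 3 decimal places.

0.023

Var(Z̄) = Var(Z_i)/n = 97/460 = 0.21087.
Chebyshev: P(|Z̄ − 21.2| ≥ 3.04) ≤ Var(Z̄)/(3.04)² = 97/(460·3.04²) = 0.0228.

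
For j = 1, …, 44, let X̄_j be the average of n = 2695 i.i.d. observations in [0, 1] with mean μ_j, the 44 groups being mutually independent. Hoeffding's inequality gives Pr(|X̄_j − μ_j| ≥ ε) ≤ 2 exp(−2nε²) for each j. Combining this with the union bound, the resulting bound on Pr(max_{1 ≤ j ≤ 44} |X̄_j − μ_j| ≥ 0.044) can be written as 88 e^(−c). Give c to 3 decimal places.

10.435

Union bound over the 44 events: Pr(max_{1 ≤ j ≤ 44} |X̄_j − μ_j| ≥ 0.044) ≤ 44·2·exp(−2nε²) = 88 exp(−2·2695·0.044²).
So c = 2·2695·0.044² = 10.4350.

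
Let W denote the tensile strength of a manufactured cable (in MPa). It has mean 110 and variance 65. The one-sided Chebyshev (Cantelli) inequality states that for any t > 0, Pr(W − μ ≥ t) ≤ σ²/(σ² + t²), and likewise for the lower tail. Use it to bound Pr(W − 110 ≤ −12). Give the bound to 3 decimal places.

Here σ² = 65 and t = 12, so σ² + t² = 209.
Cantelli's bound: 65/209 = 0.3110.

0.311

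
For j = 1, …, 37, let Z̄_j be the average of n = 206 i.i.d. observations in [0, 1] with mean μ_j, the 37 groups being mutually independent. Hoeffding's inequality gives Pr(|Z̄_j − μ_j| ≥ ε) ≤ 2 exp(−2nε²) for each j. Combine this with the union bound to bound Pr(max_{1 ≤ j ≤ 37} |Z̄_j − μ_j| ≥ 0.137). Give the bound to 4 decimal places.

0.0324

Per-experiment Hoeffding bound: 2·exp(−2·206·0.137²) = 2·exp(−7.73283) = 0.00087641.
Union bound over 37 events: 37·0.00087641 = 0.03243.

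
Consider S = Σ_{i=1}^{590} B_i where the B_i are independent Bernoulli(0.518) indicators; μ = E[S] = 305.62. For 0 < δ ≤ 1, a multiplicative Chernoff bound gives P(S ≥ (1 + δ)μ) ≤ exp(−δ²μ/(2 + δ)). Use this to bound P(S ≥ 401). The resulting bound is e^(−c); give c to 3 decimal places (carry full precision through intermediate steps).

Write 401 = (1 + δ)μ, so δ = 401/305.62 − 1 = 0.3120869…
Then the exponent is δ²μ/(2 + δ) = (401 − μ)² / (μ·(2 + δ)) = 12.874451.

12.874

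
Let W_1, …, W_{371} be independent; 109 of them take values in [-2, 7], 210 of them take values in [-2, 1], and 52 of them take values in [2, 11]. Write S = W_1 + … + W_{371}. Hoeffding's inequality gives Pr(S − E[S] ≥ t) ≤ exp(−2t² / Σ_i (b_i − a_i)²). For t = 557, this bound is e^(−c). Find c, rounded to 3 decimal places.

Σ(b_i − a_i)² = 109·9² + 210·3² + 52·9² = 14931.
c = 2t² / 14931 = 2·557² / 14931 = 41.5577.

41.558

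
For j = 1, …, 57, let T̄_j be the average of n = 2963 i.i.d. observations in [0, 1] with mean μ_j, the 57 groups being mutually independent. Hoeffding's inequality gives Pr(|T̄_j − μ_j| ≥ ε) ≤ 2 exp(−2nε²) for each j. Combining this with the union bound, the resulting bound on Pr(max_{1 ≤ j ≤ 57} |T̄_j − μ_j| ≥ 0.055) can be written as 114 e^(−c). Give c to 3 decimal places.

Union bound over the 57 events: Pr(max_{1 ≤ j ≤ 57} |T̄_j − μ_j| ≥ 0.055) ≤ 57·2·exp(−2nε²) = 114 exp(−2·2963·0.055²).
So c = 2·2963·0.055² = 17.9261.

17.926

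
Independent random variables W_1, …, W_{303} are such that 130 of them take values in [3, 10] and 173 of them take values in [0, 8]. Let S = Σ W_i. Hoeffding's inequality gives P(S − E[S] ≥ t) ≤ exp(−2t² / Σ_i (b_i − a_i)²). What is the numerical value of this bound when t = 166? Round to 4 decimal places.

Σ(b_i − a_i)² = 130·7² + 173·8² = 17442.
Exponent = 2·166² / 17442 = 3.15973.
Bound = exp(−3.15973) = 0.04244.

0.0424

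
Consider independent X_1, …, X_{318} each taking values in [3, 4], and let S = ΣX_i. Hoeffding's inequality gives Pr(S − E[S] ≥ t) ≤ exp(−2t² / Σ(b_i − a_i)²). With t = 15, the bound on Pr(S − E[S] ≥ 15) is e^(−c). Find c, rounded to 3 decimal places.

1.415

Σ(b_i − a_i)² = 318·(1)² = 318.
c = 2t²/318 = 2·15²/318 = 1.4151.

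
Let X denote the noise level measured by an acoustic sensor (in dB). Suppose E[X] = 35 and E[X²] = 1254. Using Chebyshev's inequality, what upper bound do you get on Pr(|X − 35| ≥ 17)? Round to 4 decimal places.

Var(X) = E[X²] − (E[X])² = 1254 − 1225 = 29.
Chebyshev's inequality: Pr(|X − μ| ≥ t) ≤ Var(X)/t² = 29/289 = 0.1003.

0.1003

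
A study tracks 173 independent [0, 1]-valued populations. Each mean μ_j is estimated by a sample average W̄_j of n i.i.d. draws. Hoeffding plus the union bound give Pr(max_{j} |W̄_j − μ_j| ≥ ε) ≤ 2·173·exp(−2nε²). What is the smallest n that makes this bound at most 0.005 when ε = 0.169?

196

Need 2·173·exp(−2nε²) ≤ 0.005, i.e. exp(−2nε²) ≤ 0.005/346.
So 2nε² ≥ ln(346/0.005) = 11.144756.
Hence n ≥ 11.144756/(2·0.169²) = 195.104.
The smallest integer n is 196.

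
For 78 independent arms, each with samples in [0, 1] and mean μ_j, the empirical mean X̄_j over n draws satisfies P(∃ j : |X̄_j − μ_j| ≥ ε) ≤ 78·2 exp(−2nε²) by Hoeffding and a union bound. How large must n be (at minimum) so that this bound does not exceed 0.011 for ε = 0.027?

6557

Need 2·78·exp(−2nε²) ≤ 0.011, i.e. exp(−2nε²) ≤ 0.011/156.
So 2nε² ≥ ln(156/0.011) = 9.559716.
Hence n ≥ 9.559716/(2·0.027²) = 6556.733.
The smallest integer n is 6557.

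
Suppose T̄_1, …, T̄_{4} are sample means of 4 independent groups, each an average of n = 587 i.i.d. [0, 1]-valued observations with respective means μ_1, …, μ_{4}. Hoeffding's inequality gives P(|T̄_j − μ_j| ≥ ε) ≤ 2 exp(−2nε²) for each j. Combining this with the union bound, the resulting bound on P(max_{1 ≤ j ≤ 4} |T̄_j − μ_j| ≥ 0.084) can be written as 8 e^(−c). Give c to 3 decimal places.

8.284

Union bound over the 4 events: P(max_{1 ≤ j ≤ 4} |T̄_j − μ_j| ≥ 0.084) ≤ 4·2·exp(−2nε²) = 8 exp(−2·587·0.084²).
So c = 2·587·0.084² = 8.2837.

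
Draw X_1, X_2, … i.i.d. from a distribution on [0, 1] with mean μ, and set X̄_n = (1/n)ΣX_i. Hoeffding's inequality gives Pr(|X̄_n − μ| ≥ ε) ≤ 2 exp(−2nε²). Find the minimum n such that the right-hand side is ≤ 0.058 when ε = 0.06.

Require 2·exp(−2nε²) ≤ 0.058, i.e. 2nε² ≥ ln(2/0.058) = 3.540459.
So n ≥ 3.540459 / (2·0.06²) = 491.730.
The smallest integer n is 492.

492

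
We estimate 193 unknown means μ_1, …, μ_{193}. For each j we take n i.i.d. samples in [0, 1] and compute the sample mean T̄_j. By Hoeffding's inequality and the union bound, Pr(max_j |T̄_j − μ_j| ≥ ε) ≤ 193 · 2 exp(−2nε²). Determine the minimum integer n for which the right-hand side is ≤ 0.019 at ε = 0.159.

197

Need 2·193·exp(−2nε²) ≤ 0.019, i.e. exp(−2nε²) ≤ 0.019/386.
So 2nε² ≥ ln(386/0.019) = 9.919154.
Hence n ≥ 9.919154/(2·0.159²) = 196.178.
The smallest integer n is 197.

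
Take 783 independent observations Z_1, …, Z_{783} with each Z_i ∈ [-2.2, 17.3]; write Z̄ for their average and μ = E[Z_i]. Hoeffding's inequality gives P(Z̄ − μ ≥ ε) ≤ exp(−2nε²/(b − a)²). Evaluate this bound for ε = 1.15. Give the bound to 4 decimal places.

0.0043

Exponent: 2nε²/(b − a)² = 2·783·1.15² / 19.5² = 5.44651.
Bound = exp(−5.44651) = 0.00431.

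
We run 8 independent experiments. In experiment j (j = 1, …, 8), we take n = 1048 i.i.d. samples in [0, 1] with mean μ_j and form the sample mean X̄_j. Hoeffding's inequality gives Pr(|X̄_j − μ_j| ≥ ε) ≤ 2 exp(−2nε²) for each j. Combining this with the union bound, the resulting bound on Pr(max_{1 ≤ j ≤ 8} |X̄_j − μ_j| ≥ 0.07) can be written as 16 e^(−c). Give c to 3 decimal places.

Union bound over the 8 events: Pr(max_{1 ≤ j ≤ 8} |X̄_j − μ_j| ≥ 0.07) ≤ 8·2·exp(−2nε²) = 16 exp(−2·1048·0.07²).
So c = 2·1048·0.07² = 10.2704.

10.270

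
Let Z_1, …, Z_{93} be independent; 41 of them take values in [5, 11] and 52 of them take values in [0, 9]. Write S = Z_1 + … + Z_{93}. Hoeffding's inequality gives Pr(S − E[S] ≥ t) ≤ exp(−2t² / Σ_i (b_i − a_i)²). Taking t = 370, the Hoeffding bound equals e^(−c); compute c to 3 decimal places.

48.136

Σ(b_i − a_i)² = 41·6² + 52·9² = 5688.
c = 2t² / 5688 = 2·370² / 5688 = 48.1364.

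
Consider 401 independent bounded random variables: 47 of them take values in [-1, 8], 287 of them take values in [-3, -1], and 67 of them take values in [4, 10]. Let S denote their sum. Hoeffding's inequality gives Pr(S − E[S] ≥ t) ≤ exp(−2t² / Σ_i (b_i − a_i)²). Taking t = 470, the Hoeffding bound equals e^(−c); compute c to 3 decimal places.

Σ(b_i − a_i)² = 47·9² + 287·2² + 67·6² = 7367.
c = 2t² / 7367 = 2·470² / 7367 = 59.9701.

59.970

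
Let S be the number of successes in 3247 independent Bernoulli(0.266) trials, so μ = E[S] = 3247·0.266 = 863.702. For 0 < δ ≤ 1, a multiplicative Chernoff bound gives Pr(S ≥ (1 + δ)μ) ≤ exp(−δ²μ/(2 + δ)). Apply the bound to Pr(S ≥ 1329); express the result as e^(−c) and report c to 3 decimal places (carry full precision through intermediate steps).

98.738

Write 1329 = (1 + δ)μ, so δ = 1329/863.702 − 1 = 0.5387252…
Then the exponent is δ²μ/(2 + δ) = (1329 − μ)² / (μ·(2 + δ)) = 98.737644.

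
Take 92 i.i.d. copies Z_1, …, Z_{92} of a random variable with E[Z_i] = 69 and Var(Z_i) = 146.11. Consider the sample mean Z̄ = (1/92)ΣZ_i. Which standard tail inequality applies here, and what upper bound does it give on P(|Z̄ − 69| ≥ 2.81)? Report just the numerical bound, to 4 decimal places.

0.2011

With mean and variance of each term known, Chebyshev's inequality bounds the deviation of the sum (or sample mean).
Var(Z̄) = Var(Z_i)/n = 146.11/92 = 1.5882.
Chebyshev: P(|Z̄ − 69| ≥ 2.81) ≤ Var(Z̄)/(2.81)² = 146.11/(92·2.81²) = 0.2011.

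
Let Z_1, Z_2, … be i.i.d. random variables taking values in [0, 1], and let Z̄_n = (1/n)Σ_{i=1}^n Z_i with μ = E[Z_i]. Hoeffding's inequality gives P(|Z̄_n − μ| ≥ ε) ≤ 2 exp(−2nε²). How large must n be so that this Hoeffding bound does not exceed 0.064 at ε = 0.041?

1024

Require 2·exp(−2nε²) ≤ 0.064, i.e. 2nε² ≥ ln(2/0.064) = 3.442019.
So n ≥ 3.442019 / (2·0.041²) = 1023.801.
The smallest integer n is 1024.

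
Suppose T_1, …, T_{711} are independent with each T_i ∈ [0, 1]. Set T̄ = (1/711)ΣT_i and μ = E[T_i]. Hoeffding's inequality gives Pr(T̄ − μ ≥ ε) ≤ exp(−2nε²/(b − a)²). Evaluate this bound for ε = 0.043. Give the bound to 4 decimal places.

0.0721

Exponent: 2nε²/(b − a)² = 2·711·0.043² / 1² = 2.62928.
Bound = exp(−2.62928) = 0.07213.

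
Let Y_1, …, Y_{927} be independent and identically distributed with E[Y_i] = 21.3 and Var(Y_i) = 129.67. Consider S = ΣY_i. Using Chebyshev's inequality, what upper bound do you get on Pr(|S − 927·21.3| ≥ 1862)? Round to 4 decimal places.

Var(S) = n·Var(Y_i) = 927·129.67 = 120204.09.
Chebyshev: Pr(|S − 927·21.3| ≥ 1862) ≤ Var(S)/1862² = 120204.09/3467044 = 0.0347.

0.0347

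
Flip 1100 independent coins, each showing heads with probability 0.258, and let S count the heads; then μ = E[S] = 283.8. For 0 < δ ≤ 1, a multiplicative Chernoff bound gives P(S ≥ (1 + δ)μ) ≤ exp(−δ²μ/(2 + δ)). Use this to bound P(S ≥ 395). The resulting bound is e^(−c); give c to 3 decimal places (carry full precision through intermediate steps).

Write 395 = (1 + δ)μ, so δ = 395/283.8 − 1 = 0.3918252…
Then the exponent is δ²μ/(2 + δ) = (395 − μ)² / (μ·(2 + δ)) = 18.216618.

18.217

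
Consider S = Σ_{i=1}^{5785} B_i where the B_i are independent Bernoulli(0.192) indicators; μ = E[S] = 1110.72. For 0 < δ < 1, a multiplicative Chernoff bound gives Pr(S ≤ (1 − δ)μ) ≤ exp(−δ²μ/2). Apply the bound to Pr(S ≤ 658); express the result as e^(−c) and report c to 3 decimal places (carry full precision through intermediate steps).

92.262

Write 658 = (1 − δ)μ, so δ = 1 − 658/1110.72 = 0.4075915…
Then the exponent is δ²μ/2 = (μ − 658)²/(2μ) = 92.262406.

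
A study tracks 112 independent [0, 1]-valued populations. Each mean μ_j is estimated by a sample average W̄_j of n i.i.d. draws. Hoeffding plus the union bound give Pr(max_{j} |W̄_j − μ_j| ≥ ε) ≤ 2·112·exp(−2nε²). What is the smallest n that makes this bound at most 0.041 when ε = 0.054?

Need 2·112·exp(−2nε²) ≤ 0.041, i.e. exp(−2nε²) ≤ 0.041/224.
So 2nε² ≥ ln(224/0.041) = 8.605829.
Hence n ≥ 8.605829/(2·0.054²) = 1475.622.
The smallest integer n is 1476.

1476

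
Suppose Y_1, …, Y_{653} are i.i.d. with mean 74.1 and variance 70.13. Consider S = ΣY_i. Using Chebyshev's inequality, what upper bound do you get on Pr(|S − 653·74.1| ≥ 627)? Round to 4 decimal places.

0.1165

Var(S) = n·Var(Y_i) = 653·70.13 = 45794.89.
Chebyshev: Pr(|S − 653·74.1| ≥ 627) ≤ Var(S)/627² = 45794.89/393129 = 0.1165.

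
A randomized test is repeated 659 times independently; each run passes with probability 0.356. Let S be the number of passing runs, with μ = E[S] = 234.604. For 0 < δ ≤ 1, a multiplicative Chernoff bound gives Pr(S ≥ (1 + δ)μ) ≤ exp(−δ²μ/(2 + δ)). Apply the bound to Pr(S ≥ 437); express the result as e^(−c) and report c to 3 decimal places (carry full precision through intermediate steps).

Write 437 = (1 + δ)μ, so δ = 437/234.604 − 1 = 0.8627133…
Then the exponent is δ²μ/(2 + δ) = (437 − μ)² / (μ·(2 + δ)) = 60.994486.

60.994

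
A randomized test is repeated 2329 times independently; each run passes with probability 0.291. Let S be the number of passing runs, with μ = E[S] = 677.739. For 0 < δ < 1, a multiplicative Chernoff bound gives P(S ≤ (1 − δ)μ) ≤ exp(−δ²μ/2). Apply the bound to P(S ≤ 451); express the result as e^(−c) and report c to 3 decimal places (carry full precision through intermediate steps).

37.928

Write 451 = (1 − δ)μ, so δ = 1 − 451/677.739 = 0.3345521…
Then the exponent is δ²μ/2 = (μ − 451)²/(2μ) = 37.928003.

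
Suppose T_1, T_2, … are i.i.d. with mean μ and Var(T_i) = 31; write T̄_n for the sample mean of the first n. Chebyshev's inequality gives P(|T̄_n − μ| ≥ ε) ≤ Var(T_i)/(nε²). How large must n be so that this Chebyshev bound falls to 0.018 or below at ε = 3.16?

Require 31/(n·3.16²) ≤ 0.018, i.e. n ≥ 31/(0.018·3.16²) = 172.471.
The smallest integer n is 173.

173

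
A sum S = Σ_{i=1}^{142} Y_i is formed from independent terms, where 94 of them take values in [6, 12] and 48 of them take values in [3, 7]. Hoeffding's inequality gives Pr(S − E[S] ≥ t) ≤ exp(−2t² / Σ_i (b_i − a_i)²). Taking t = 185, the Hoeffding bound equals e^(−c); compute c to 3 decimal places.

16.486

Σ(b_i − a_i)² = 94·6² + 48·4² = 4152.
c = 2t² / 4152 = 2·185² / 4152 = 16.4860.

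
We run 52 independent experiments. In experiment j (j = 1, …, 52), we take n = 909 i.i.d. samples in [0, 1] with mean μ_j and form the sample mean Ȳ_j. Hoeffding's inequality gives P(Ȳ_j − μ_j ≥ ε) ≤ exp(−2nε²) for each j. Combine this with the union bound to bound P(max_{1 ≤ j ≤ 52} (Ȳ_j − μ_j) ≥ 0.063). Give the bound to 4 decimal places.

Per-experiment Hoeffding bound: exp(−2·909·0.063²) = exp(−7.21564) = 0.000735.
Union bound over 52 events: 52·0.000735 = 0.03822.

0.0382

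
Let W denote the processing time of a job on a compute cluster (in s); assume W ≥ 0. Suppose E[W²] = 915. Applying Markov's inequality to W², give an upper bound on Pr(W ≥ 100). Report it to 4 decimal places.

0.0915

Since W ≥ 0, the event {W ≥ 100} is the same as {W² ≥ 10000}.
Markov's inequality applied to W² gives Pr(W² ≥ 10000) ≤ E[W²]/10000 = 915/10000 = 0.0915.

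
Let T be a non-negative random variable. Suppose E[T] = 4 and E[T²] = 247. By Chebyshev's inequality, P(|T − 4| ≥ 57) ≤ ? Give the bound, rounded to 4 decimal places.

Var(T) = E[T²] − (E[T])² = 247 − 16 = 231.
Chebyshev's inequality: P(|T − μ| ≥ t) ≤ Var(T)/t² = 231/3249 = 0.0711.

0.0711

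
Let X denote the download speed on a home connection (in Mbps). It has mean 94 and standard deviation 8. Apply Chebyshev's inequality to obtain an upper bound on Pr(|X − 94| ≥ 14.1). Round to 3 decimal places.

Chebyshev: Pr(|X − μ| ≥ t) ≤ Var(X)/t².
Var(X) = σ² = 8² = 64.
Bound = 64 / 198.81 = 0.3219.

0.322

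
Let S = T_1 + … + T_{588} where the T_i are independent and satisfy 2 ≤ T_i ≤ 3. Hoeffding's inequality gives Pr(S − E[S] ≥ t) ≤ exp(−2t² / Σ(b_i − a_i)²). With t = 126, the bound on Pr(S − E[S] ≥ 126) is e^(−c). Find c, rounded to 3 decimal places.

Σ(b_i − a_i)² = 588·(1)² = 588.
c = 2t²/588 = 2·126²/588 = 54.0000.

54.000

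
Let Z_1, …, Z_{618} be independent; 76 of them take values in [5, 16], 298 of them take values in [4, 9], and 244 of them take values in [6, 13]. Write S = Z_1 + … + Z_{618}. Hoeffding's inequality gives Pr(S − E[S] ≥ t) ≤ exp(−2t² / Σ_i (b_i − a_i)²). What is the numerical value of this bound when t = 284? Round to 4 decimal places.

0.0036

Σ(b_i − a_i)² = 76·11² + 298·5² + 244·7² = 28602.
Exponent = 2·284² / 28602 = 5.63989.
Bound = exp(−5.63989) = 0.00355.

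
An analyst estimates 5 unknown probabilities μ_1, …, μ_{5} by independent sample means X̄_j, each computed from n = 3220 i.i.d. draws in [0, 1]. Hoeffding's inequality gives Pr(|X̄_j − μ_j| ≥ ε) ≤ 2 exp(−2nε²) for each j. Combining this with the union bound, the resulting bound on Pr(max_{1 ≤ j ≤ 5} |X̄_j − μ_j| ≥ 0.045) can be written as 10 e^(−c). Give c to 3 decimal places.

13.041

Union bound over the 5 events: Pr(max_{1 ≤ j ≤ 5} |X̄_j − μ_j| ≥ 0.045) ≤ 5·2·exp(−2nε²) = 10 exp(−2·3220·0.045²).
So c = 2·3220·0.045² = 13.0410.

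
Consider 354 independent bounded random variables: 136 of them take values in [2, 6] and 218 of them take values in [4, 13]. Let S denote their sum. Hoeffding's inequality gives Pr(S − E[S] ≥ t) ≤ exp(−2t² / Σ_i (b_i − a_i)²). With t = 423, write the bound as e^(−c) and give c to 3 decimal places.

18.043

Σ(b_i − a_i)² = 136·4² + 218·9² = 19834.
c = 2t² / 19834 = 2·423² / 19834 = 18.0427.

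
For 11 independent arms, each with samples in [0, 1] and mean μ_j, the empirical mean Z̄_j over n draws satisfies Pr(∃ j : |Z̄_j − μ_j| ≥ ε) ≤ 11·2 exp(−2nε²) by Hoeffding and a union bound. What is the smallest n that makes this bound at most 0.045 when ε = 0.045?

Need 2·11·exp(−2nε²) ≤ 0.045, i.e. exp(−2nε²) ≤ 0.045/22.
So 2nε² ≥ ln(22/0.045) = 6.192135.
Hence n ≥ 6.192135/(2·0.045²) = 1528.922.
The smallest integer n is 1529.

1529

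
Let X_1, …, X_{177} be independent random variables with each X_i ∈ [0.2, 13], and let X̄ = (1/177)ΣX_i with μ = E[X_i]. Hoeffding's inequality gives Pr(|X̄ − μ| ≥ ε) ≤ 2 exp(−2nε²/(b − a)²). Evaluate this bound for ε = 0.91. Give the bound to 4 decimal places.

Exponent: 2nε²/(b − a)² = 2·177·0.91² / 12.8² = 1.78923.
Bound = 2·exp(−1.78923) = 0.33418.

0.3342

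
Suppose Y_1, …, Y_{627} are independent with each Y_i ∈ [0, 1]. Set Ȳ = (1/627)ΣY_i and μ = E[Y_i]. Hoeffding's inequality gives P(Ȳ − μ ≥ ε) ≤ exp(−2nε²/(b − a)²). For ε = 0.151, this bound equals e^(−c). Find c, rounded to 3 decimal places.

28.592

c = 2nε²/(b − a)² = 2·627·0.151² / 1² = 28.5925.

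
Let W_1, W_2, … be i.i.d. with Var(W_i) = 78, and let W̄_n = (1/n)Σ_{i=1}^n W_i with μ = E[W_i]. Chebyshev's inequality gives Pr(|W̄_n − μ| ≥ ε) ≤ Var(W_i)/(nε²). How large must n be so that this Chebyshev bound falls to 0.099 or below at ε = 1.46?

370

Require 78/(n·1.46²) ≤ 0.099, i.e. n ≥ 78/(0.099·1.46²) = 369.618.
The smallest integer n is 370.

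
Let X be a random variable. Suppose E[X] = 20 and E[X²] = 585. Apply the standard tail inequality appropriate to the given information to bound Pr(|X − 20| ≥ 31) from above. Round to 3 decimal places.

The first two moments determine the variance, so Chebyshev's inequality is the sharpest standard bound available.
Var(X) = E[X²] − (E[X])² = 585 − 400 = 185.
Chebyshev's inequality: Pr(|X − μ| ≥ t) ≤ Var(X)/t² = 185/961 = 0.1925.

0.193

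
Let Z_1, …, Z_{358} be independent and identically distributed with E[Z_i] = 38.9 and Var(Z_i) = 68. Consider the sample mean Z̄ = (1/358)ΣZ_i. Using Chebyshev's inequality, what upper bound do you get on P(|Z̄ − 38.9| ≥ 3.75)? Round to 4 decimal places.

Var(Z̄) = Var(Z_i)/n = 68/358 = 0.18994.
Chebyshev: P(|Z̄ − 38.9| ≥ 3.75) ≤ Var(Z̄)/(3.75)² = 68/(358·3.75²) = 0.0135.

0.0135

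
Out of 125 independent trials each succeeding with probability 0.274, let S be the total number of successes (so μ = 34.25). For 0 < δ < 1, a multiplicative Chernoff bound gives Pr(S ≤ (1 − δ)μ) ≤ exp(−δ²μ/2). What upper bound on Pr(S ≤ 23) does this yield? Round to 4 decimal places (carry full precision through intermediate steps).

0.1576

Write 23 = (1 − δ)μ, so δ = 1 − 23/34.25 = 0.3284672…
Then the exponent is δ²μ/2 = (μ − 23)²/(2μ) = 1.847628.
Bound = exp(−1.847628) = 0.15761.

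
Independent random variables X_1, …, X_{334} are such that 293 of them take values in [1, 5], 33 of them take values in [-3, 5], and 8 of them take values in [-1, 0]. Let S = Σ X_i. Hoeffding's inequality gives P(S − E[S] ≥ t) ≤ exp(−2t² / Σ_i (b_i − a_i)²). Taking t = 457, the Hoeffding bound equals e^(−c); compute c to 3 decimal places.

Σ(b_i − a_i)² = 293·4² + 33·8² + 8·1² = 6808.
c = 2t² / 6808 = 2·457² / 6808 = 61.3540.

61.354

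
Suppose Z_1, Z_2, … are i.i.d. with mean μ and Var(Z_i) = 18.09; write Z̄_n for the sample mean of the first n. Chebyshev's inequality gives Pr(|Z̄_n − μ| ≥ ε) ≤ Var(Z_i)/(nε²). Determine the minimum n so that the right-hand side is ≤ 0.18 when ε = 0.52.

Require 18.09/(n·0.52²) ≤ 0.18, i.e. n ≥ 18.09/(0.18·0.52²) = 371.672.
The smallest integer n is 372.

372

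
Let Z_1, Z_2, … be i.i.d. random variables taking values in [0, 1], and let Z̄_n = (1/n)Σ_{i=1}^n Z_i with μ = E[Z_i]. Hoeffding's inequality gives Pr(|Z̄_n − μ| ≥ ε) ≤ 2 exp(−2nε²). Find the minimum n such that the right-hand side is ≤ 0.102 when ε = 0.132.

86

Require 2·exp(−2nε²) ≤ 0.102, i.e. 2nε² ≥ ln(2/0.102) = 2.975930.
So n ≥ 2.975930 / (2·0.132²) = 85.397.
The smallest integer n is 86.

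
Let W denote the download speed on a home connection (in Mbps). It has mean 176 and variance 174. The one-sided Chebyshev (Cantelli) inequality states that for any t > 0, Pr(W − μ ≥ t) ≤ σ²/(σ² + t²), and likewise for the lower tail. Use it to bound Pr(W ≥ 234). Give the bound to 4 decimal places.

0.0492

Here σ² = 174 and t = 58, so σ² + t² = 3538.
Cantelli's bound: 174/3538 = 0.0492.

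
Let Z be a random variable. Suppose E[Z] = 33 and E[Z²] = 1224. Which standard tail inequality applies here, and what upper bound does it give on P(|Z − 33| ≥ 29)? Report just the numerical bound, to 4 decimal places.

The first two moments determine the variance, so Chebyshev's inequality is the sharpest standard bound available.
Var(Z) = E[Z²] − (E[Z])² = 1224 − 1089 = 135.
Chebyshev's inequality: P(|Z − μ| ≥ t) ≤ Var(Z)/t² = 135/841 = 0.1605.

0.1605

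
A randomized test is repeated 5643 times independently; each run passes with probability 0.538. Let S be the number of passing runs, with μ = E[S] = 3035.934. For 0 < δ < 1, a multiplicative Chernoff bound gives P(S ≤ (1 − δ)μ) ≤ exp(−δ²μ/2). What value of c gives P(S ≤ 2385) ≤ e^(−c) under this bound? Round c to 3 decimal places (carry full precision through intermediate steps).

69.783

Write 2385 = (1 − δ)μ, so δ = 1 − 2385/3035.934 = 0.2144098…
Then the exponent is δ²μ/2 = (μ − 2385)²/(2μ) = 69.783314.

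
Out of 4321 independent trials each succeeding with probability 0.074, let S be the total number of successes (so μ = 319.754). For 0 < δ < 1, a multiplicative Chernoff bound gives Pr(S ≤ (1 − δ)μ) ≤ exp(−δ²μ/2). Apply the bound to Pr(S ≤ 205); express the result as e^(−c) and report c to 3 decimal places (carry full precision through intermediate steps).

Write 205 = (1 − δ)μ, so δ = 1 − 205/319.754 = 0.3588821…
Then the exponent is δ²μ/2 = (μ − 205)²/(2μ) = 20.591581.

20.592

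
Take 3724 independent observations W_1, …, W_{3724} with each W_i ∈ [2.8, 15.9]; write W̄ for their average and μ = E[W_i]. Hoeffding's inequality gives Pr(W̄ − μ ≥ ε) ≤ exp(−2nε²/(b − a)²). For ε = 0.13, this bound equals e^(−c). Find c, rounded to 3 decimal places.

0.733

c = 2nε²/(b − a)² = 2·3724·0.13² / 13.1² = 0.7335.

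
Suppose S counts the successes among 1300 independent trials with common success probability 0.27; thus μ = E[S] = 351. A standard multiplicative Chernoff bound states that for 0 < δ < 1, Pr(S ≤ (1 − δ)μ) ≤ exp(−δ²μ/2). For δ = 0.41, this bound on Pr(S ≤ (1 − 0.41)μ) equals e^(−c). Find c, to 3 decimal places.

29.502

c = δ²μ/2 = 0.41²·351/2 = 29.5016.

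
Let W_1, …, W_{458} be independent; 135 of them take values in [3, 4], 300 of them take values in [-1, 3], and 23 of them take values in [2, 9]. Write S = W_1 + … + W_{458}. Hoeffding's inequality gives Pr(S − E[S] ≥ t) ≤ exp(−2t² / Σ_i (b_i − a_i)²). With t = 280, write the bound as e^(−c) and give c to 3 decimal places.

25.866

Σ(b_i − a_i)² = 135·1² + 300·4² + 23·7² = 6062.
c = 2t² / 6062 = 2·280² / 6062 = 25.8661.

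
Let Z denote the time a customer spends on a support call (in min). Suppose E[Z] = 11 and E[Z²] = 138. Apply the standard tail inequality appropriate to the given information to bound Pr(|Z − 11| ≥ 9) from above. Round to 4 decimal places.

The first two moments determine the variance, so Chebyshev's inequality is the sharpest standard bound available.
Var(Z) = E[Z²] − (E[Z])² = 138 − 121 = 17.
Chebyshev's inequality: Pr(|Z − μ| ≥ t) ≤ Var(Z)/t² = 17/81 = 0.2099.

0.2099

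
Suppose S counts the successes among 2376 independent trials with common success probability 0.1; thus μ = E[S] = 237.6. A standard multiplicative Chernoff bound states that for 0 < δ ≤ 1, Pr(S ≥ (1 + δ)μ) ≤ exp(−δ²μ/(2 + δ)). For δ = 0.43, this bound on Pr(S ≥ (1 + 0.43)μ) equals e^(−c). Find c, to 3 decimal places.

c = δ²μ/(2 + δ) = 0.43²·237.6/(2 + 0.43) = 18.0791.

18.079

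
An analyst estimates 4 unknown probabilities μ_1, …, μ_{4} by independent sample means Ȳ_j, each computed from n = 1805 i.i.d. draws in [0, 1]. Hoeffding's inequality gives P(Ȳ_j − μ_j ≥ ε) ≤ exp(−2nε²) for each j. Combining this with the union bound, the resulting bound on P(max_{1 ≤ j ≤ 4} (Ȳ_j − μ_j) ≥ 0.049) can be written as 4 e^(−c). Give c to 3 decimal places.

Union bound over the 4 events: P(max_{1 ≤ j ≤ 4} (Ȳ_j − μ_j) ≥ 0.049) ≤ 4·exp(−2nε²) = 4 exp(−2·1805·0.049²).
So c = 2·1805·0.049² = 8.6676.

8.668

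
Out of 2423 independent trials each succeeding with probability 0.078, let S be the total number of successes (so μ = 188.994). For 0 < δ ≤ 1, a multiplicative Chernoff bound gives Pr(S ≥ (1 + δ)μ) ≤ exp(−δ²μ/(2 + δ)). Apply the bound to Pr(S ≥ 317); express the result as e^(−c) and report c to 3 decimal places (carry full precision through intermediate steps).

Write 317 = (1 + δ)μ, so δ = 317/188.994 − 1 = 0.6773019…
Then the exponent is δ²μ/(2 + δ) = (317 − μ)² / (μ·(2 + δ)) = 32.382866.

32.383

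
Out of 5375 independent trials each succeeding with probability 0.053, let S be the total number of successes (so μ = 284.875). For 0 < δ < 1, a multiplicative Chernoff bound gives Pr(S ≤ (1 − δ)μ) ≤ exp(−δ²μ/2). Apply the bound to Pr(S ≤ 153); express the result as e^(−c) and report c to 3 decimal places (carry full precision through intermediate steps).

Write 153 = (1 − δ)μ, so δ = 1 − 153/284.875 = 0.4629223…
Then the exponent is δ²μ/2 = (μ − 153)²/(2μ) = 30.523941.

30.524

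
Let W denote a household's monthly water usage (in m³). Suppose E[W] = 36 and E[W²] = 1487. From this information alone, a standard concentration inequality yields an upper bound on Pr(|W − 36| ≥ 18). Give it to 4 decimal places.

The first two moments determine the variance, so Chebyshev's inequality is the sharpest standard bound available.
Var(W) = E[W²] − (E[W])² = 1487 − 1296 = 191.
Chebyshev's inequality: Pr(|W − μ| ≥ t) ≤ Var(W)/t² = 191/324 = 0.5895.

0.5895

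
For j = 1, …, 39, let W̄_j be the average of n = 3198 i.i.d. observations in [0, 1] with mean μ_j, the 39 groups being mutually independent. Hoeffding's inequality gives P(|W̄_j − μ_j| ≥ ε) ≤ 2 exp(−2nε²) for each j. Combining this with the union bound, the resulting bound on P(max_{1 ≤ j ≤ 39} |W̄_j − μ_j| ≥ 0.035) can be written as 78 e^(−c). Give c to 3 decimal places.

Union bound over the 39 events: P(max_{1 ≤ j ≤ 39} |W̄_j − μ_j| ≥ 0.035) ≤ 39·2·exp(−2nε²) = 78 exp(−2·3198·0.035²).
So c = 2·3198·0.035² = 7.8351.

7.835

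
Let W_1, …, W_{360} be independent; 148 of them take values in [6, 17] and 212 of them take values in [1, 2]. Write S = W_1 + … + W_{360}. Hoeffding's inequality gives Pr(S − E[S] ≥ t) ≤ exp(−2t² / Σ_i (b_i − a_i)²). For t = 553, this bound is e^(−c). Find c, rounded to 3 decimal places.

33.754

Σ(b_i − a_i)² = 148·11² + 212·1² = 18120.
c = 2t² / 18120 = 2·553² / 18120 = 33.7538.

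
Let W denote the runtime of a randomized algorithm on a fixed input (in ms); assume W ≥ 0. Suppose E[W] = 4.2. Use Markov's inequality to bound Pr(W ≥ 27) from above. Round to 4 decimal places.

Markov's inequality: for a non-negative random variable, Pr(W ≥ a) ≤ E[W]/a.
Here E[W] = 4.2 and a = 27, so the bound is 4.2/27 = 0.1556.

0.1556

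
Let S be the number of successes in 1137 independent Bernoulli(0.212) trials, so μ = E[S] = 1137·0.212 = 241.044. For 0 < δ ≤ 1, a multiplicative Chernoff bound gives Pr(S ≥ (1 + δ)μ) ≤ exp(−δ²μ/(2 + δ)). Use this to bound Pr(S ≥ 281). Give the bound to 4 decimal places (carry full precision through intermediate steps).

0.0470

Write 281 = (1 + δ)μ, so δ = 281/241.044 − 1 = 0.1657623…
Then the exponent is δ²μ/(2 + δ) = (281 − μ)² / (μ·(2 + δ)) = 3.058137.
Bound = exp(−3.058137) = 0.04698.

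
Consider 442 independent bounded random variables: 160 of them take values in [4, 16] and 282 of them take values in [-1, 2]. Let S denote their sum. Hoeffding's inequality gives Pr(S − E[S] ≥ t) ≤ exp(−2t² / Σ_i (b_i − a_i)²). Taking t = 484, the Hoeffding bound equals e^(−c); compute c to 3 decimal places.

Σ(b_i − a_i)² = 160·12² + 282·3² = 25578.
c = 2t² / 25578 = 2·484² / 25578 = 18.3170.

18.317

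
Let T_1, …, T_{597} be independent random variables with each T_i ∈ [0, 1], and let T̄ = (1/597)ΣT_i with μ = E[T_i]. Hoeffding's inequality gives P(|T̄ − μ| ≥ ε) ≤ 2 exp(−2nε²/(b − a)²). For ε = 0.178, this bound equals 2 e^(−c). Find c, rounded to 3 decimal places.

37.831

c = 2nε²/(b − a)² = 2·597·0.178² / 1² = 37.8307.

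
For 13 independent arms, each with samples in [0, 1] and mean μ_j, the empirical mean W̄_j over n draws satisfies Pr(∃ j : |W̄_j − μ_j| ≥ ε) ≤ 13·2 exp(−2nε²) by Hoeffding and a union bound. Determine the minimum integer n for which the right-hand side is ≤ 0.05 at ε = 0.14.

160

Need 2·13·exp(−2nε²) ≤ 0.05, i.e. exp(−2nε²) ≤ 0.05/26.
So 2nε² ≥ ln(26/0.05) = 6.253829.
Hence n ≥ 6.253829/(2·0.14²) = 159.536.
The smallest integer n is 160.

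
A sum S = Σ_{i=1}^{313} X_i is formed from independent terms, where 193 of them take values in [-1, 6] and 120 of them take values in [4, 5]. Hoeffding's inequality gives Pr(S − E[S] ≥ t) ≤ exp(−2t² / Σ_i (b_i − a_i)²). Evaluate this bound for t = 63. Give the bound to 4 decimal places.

Σ(b_i − a_i)² = 193·7² + 120·1² = 9577.
Exponent = 2·63² / 9577 = 0.82886.
Bound = exp(−0.82886) = 0.43655.

0.4365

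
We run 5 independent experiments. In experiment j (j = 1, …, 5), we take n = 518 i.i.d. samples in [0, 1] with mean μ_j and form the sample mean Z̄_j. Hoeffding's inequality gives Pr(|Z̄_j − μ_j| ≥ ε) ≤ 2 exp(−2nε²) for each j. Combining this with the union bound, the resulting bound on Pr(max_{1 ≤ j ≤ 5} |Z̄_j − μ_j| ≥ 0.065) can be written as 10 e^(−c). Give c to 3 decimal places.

4.377

Union bound over the 5 events: Pr(max_{1 ≤ j ≤ 5} |Z̄_j − μ_j| ≥ 0.065) ≤ 5·2·exp(−2nε²) = 10 exp(−2·518·0.065²).
So c = 2·518·0.065² = 4.3771.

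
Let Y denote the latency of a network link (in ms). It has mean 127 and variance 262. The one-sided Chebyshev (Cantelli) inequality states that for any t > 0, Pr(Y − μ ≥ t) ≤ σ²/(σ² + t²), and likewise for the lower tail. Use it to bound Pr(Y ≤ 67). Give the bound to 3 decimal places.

Here σ² = 262 and t = 60, so σ² + t² = 3862.
Cantelli's bound: 262/3862 = 0.0678.

0.068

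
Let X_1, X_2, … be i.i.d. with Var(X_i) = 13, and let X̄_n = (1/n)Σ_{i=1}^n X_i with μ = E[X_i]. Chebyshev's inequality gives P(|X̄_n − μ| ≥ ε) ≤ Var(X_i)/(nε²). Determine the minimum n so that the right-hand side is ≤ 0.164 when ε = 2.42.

Require 13/(n·2.42²) ≤ 0.164, i.e. n ≥ 13/(0.164·2.42²) = 13.535.
The smallest integer n is 14.

14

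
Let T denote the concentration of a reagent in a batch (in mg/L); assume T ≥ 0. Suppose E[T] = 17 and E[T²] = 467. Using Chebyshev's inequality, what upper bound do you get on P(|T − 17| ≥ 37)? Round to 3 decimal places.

0.130

Var(T) = E[T²] − (E[T])² = 467 − 289 = 178.
Chebyshev's inequality: P(|T − μ| ≥ t) ≤ Var(T)/t² = 178/1369 = 0.1300.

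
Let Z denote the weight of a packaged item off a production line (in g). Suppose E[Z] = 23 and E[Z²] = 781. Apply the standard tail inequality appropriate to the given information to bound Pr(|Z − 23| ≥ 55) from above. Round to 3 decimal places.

0.083

The first two moments determine the variance, so Chebyshev's inequality is the sharpest standard bound available.
Var(Z) = E[Z²] − (E[Z])² = 781 − 529 = 252.
Chebyshev's inequality: Pr(|Z − μ| ≥ t) ≤ Var(Z)/t² = 252/3025 = 0.0833.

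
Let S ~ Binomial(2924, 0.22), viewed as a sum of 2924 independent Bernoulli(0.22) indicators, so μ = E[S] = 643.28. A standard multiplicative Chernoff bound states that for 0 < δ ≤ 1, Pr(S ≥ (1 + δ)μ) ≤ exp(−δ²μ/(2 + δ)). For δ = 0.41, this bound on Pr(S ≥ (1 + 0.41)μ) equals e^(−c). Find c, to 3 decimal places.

c = δ²μ/(2 + δ) = 0.41²·643.28/(2 + 0.41) = 44.8694.

44.869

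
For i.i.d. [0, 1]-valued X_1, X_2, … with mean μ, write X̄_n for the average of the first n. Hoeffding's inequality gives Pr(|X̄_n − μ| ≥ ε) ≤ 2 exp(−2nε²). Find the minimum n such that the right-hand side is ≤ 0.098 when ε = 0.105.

Require 2·exp(−2nε²) ≤ 0.098, i.e. 2nε² ≥ ln(2/0.098) = 3.015935.
So n ≥ 3.015935 / (2·0.105²) = 136.777.
The smallest integer n is 137.

137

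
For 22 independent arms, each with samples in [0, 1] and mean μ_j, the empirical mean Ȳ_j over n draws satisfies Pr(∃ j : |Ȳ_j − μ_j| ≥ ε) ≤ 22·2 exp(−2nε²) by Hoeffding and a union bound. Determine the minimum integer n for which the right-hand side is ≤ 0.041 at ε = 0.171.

120

Need 2·22·exp(−2nε²) ≤ 0.041, i.e. exp(−2nε²) ≤ 0.041/44.
So 2nε² ≥ ln(44/0.041) = 6.978373.
Hence n ≥ 6.978373/(2·0.171²) = 119.325.
The smallest integer n is 120.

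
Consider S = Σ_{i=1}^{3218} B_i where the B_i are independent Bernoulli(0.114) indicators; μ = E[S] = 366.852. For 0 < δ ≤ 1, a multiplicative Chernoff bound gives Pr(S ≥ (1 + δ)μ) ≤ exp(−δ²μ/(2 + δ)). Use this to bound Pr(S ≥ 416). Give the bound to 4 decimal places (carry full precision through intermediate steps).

Write 416 = (1 + δ)μ, so δ = 416/366.852 − 1 = 0.1339723…
Then the exponent is δ²μ/(2 + δ) = (416 − μ)² / (μ·(2 + δ)) = 3.085546.
Bound = exp(−3.085546) = 0.04571.

0.0457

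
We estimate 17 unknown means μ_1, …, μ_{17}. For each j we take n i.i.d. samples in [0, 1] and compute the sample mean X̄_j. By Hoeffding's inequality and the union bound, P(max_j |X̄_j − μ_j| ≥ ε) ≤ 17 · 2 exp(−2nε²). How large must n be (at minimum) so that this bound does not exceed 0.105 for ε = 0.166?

Need 2·17·exp(−2nε²) ≤ 0.105, i.e. exp(−2nε²) ≤ 0.105/34.
So 2nε² ≥ ln(34/0.105) = 5.780155.
Hence n ≥ 5.780155/(2·0.166²) = 104.880.
The smallest integer n is 105.

105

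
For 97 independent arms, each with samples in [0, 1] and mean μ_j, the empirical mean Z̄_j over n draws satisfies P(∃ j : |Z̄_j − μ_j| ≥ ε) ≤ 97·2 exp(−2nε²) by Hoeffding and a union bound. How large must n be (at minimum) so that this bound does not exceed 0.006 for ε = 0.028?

6623

Need 2·97·exp(−2nε²) ≤ 0.006, i.e. exp(−2nε²) ≤ 0.006/194.
So 2nε² ≥ ln(194/0.006) = 10.383854.
Hence n ≥ 10.383854/(2·0.028²) = 6622.356.
The smallest integer n is 6623.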